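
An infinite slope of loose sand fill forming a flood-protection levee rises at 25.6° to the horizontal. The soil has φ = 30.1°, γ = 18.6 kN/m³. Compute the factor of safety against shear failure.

For a dry cohesionless infinite slope the factor of safety is FS = tanφ / tanβ.
FS = tan30.1° / tan25.6° = 0.5797 / 0.4791 = 1.210

FS = 1.21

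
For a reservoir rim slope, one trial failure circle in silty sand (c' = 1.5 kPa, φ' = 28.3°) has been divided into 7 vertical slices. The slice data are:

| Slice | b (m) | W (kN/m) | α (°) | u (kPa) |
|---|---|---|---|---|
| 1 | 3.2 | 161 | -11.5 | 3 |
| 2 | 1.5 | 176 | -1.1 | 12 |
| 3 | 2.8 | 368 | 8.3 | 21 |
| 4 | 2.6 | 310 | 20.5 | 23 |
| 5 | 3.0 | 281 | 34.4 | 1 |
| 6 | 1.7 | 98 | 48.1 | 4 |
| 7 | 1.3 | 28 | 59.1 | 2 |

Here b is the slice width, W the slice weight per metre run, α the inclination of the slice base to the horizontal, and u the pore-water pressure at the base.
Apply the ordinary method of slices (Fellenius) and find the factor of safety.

Ordinary method of slices: FS = Σ[c'·Δl_i + (W_i cosα_i − u_i·Δl_i)·tanφ'] / Σ W_i sinα_i, with Δl_i = b_i / cosα_i.
Slice 1: Δl = 3.2/cos(-11.5°) = 3.266 m; N'_1 = 161·cos(-11.5°) − 3·3.266 = 148.0; c'Δl = 4.90; W sinα = -32.1
Slice 2: Δl = 1.5/cos(-1.1°) = 1.500 m; N'_2 = 176·cos(-1.1°) − 12·1.500 = 158.0; c'Δl = 2.25; W sinα = -3.4
Slice 3: Δl = 2.8/cos8.3° = 2.830 m; N'_3 = 368·cos8.3° − 21·2.830 = 304.7; c'Δl = 4.24; W sinα = 53.1
Slice 4: Δl = 2.6/cos20.5° = 2.776 m; N'_4 = 310·cos20.5° − 23·2.776 = 226.5; c'Δl = 4.16; W sinα = 108.6
Slice 5: Δl = 3.0/cos34.4° = 3.636 m; N'_5 = 281·cos34.4° − 1·3.636 = 228.2; c'Δl = 5.45; W sinα = 158.8
Slice 6: Δl = 1.7/cos48.1° = 2.546 m; N'_6 = 98·cos48.1° − 4·2.546 = 55.3; c'Δl = 3.82; W sinα = 72.9
Slice 7: Δl = 1.3/cos59.1° = 2.531 m; N'_7 = 28·cos59.1° − 2·2.531 = 9.3; c'Δl = 3.80; W sinα = 24.0
Σc'Δl = 28.6 kN/m; ΣN' = 1130.0 kN/m; ΣW sinα = 381.9 kN/m
Resisting = 28.6 + 1130.0·tan28.3° = 28.6 + 608.4 = 637.1 kN/m
FS = 637.1 / 381.9 = 1.668

FS = 1.67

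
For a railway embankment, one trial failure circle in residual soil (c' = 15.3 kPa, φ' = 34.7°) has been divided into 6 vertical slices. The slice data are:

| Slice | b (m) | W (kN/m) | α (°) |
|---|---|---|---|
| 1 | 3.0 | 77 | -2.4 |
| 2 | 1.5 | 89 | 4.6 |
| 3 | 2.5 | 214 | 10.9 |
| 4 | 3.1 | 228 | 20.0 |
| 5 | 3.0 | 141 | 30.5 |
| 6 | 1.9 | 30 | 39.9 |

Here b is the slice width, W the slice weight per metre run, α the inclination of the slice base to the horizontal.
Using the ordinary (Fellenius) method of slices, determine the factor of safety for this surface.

FS = 3.56

Ordinary method of slices: FS = Σ[c'·Δl_i + (W_i cosα_i)·tanφ'] / Σ W_i sinα_i, with Δl_i = b_i / cosα_i.
Slice 1: Δl = 3.0/cos(-2.4°) = 3.003 m; N'_1 = 77·cos(-2.4°) = 76.9; c'Δl = 45.94; W sinα = -3.2
Slice 2: Δl = 1.5/cos4.6° = 1.505 m; N'_2 = 89·cos4.6° = 88.7; c'Δl = 23.02; W sinα = 7.1
Slice 3: Δl = 2.5/cos10.9° = 2.546 m; N'_3 = 214·cos10.9° = 210.1; c'Δl = 38.95; W sinα = 40.5
Slice 4: Δl = 3.1/cos20.0° = 3.299 m; N'_4 = 228·cos20.0° = 214.2; c'Δl = 50.47; W sinα = 78.0
Slice 5: Δl = 3.0/cos30.5° = 3.482 m; N'_5 = 141·cos30.5° = 121.5; c'Δl = 53.27; W sinα = 71.6
Slice 6: Δl = 1.9/cos39.9° = 2.477 m; N'_6 = 30·cos39.9° = 23.0; c'Δl = 37.89; W sinα = 19.2
Σc'Δl = 249.6 kN/m; ΣN' = 734.5 kN/m; ΣW sinα = 213.2 kN/m
Resisting = 249.6 + 734.5·tan34.7° = 249.6 + 508.6 = 758.2 kN/m
FS = 758.2 / 213.2 = 3.557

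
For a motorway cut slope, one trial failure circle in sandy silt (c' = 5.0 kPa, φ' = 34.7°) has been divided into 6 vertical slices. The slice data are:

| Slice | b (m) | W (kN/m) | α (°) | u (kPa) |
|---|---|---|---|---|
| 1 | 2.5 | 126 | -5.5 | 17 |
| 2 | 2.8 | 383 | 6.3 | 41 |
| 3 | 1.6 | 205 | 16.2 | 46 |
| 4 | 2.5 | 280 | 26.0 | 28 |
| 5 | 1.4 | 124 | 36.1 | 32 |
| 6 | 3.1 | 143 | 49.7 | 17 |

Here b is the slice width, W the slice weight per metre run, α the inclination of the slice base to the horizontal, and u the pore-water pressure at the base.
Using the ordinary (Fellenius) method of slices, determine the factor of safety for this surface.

Ordinary method of slices: FS = Σ[c'·Δl_i + (W_i cosα_i − u_i·Δl_i)·tanφ'] / Σ W_i sinα_i, with Δl_i = b_i / cosα_i.
Slice 1: Δl = 2.5/cos(-5.5°) = 2.512 m; N'_1 = 126·cos(-5.5°) − 17·2.512 = 82.7; c'Δl = 12.56; W sinα = -12.1
Slice 2: Δl = 2.8/cos6.3° = 2.817 m; N'_2 = 383·cos6.3° − 41·2.817 = 265.2; c'Δl = 14.09; W sinα = 42.0
Slice 3: Δl = 1.6/cos16.2° = 1.666 m; N'_3 = 205·cos16.2° − 46·1.666 = 120.2; c'Δl = 8.33; W sinα = 57.2
Slice 4: Δl = 2.5/cos26.0° = 2.782 m; N'_4 = 280·cos26.0° − 28·2.782 = 173.8; c'Δl = 13.91; W sinα = 122.7
Slice 5: Δl = 1.4/cos36.1° = 1.733 m; N'_5 = 124·cos36.1° − 32·1.733 = 44.7; c'Δl = 8.66; W sinα = 73.1
Slice 6: Δl = 3.1/cos49.7° = 4.793 m; N'_6 = 143·cos49.7° − 17·4.793 = 11.0; c'Δl = 23.96; W sinα = 109.1
Σc'Δl = 81.5 kN/m; ΣN' = 697.7 kN/m; ΣW sinα = 392.0 kN/m
Resisting = 81.5 + 697.7·tan34.7° = 81.5 + 483.1 = 564.6 kN/m
FS = 564.6 / 392.0 = 1.440

FS = 1.44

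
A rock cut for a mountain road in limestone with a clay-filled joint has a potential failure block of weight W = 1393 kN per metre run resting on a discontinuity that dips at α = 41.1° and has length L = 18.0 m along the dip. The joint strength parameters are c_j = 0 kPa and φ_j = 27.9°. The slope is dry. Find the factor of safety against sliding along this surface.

FS = 0.61

Resolving the block weight along and normal to the plane and applying the Mohr–Coulomb strength on the joint:
N' = W cosα = 1393·cos41.1° = 1049.7 kN/m
Driving force T = W sinα = 1393·sin41.1° = 915.7 kN/m
Resisting force R = c_j·L + N'·tanφ_j = 0·18.0 + 1049.7·tan27.9° = 0.0 + 555.8 = 555.8 kN/m
FS = R / T = 555.8 / 915.7 = 0.607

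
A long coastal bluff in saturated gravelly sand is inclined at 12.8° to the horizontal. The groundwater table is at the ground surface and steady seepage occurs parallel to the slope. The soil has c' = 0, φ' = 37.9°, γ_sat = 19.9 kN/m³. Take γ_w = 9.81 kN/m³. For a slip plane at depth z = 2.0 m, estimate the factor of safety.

With seepage parallel to the slope and the water table at the surface, the effective normal stress on the slip plane uses the buoyant unit weight γ' = γ_sat − γ_w while the driving shear stress uses γ_sat:
FS = [c' + γ' z cos²β tanφ'] / [γ_sat z sinβ cosβ]
(For c' = 0 this reduces to FS = (γ'/γ_sat)·tanφ'/tanβ.)
γ' = 19.9 − 9.81 = 10.09 kN/m³
Numerator = 0.0 + 10.09·2.0·cos²12.8°·tan37.9° = 0.0 + 10.09·2.0·0.9509·0.7785 = 14.939 kPa
Denominator = 19.9·2.0·sin12.8°·cos12.8° = 19.9·2.0·0.2215·0.9751 = 8.599 kPa
FS = 14.939 / 8.599 = 1.737

FS = 1.74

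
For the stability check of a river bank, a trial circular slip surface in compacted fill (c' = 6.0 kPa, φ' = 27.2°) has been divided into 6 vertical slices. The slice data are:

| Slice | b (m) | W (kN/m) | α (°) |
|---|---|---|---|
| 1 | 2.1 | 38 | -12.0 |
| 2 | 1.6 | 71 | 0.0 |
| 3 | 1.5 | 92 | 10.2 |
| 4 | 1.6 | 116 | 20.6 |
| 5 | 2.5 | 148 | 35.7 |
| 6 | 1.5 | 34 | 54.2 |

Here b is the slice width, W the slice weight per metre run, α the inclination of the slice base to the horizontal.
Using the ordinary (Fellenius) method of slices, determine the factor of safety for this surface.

FS = 1.87

Ordinary method of slices: FS = Σ[c'·Δl_i + (W_i cosα_i)·tanφ'] / Σ W_i sinα_i, with Δl_i = b_i / cosα_i.
Slice 1: Δl = 2.1/cos(-12.0°) = 2.147 m; N'_1 = 38·cos(-12.0°) = 37.2; c'Δl = 12.88; W sinα = -7.9
Slice 2: Δl = 1.6/cos0.0° = 1.600 m; N'_2 = 71·cos0.0° = 71.0; c'Δl = 9.60; W sinα = 0.0
Slice 3: Δl = 1.5/cos10.2° = 1.524 m; N'_3 = 92·cos10.2° = 90.5; c'Δl = 9.14; W sinα = 16.3
Slice 4: Δl = 1.6/cos20.6° = 1.709 m; N'_4 = 116·cos20.6° = 108.6; c'Δl = 10.26; W sinα = 40.8
Slice 5: Δl = 2.5/cos35.7° = 3.079 m; N'_5 = 148·cos35.7° = 120.2; c'Δl = 18.47; W sinα = 86.4
Slice 6: Δl = 1.5/cos54.2° = 2.564 m; N'_6 = 34·cos54.2° = 19.9; c'Δl = 15.39; W sinα = 27.6
Σc'Δl = 75.7 kN/m; ΣN' = 447.4 kN/m; ΣW sinα = 163.1 kN/m
Resisting = 75.7 + 447.4·tan27.2° = 75.7 + 229.9 = 305.7 kN/m
FS = 305.7 / 163.1 = 1.874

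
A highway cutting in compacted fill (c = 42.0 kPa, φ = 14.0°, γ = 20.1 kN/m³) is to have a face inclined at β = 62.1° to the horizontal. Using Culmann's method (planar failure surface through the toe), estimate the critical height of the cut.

H_c = 21.58 m

Culmann's analysis gives the critical failure plane at α_cr = (β + φ)/2 = (62.1 + 14.0)/2 = 38.0°, and the critical height
H_c = (4c/γ) · sinβ cosφ / [1 − cos(β − φ)]
    = (4·42.0/20.1) · sin62.1°·cos14.0° / [1 − cos(48.1°)]
    = 8.358 · 0.8838·0.9703 / [1 − 0.6678]
    = 8.358 · 0.8575 / 0.3322
    = 21.58 m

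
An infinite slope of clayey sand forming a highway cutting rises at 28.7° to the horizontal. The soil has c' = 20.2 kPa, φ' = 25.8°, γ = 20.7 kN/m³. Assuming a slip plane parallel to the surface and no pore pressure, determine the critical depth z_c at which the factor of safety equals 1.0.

Setting FS = 1.00 in FS = [c' + γz cos²β tanφ'] / [γz sinβ cosβ] and solving for z:
z = c' / [γ cosβ (FS·sinβ − cosβ·tanφ')]
  = 20.2 / [20.7·cos28.7°·(1.00·sin28.7° − cos28.7°·tan25.8°)]
  = 20.2 / [20.7·0.8771·(1.00·0.4802 − 0.8771·0.4834)]
  = 20.2 / 1.0203 = 19.798 m

z_c = 19.80 m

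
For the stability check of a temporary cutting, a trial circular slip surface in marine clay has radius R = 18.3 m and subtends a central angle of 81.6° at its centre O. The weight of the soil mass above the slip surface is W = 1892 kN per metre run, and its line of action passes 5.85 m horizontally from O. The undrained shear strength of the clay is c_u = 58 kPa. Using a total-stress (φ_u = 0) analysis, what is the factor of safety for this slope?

Taking moments about the centre O, the resisting moment is provided by the undrained shear strength acting along the arc:
Arc length L_a = R·θ = 18.3·(81.6°·π/180) = 18.3·1.4242 = 26.06 m
M_R = c_u·L_a·R = 58·26.06·18.3 = 27662.9 kN·m/m
M_D = W·d = 1892·5.85 = 11068.2 kN·m/m
FS = M_R / M_D = 27662.9 / 11068.2 = 2.499

FS = 2.50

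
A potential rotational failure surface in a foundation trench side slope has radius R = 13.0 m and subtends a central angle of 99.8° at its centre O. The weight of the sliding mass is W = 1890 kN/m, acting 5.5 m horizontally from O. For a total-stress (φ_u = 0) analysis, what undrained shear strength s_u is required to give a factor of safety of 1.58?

s_u = 55.8 kPa

FS = s_u·L_a·R / (W·d), so s_u = FS·W·d / (L_a·R).
Arc length L_a = R·θ = 13.0·(99.8°·π/180) = 13.0·1.7418 = 22.64 m
s_u = 1.58·1890·5.5 / (22.64·13.0) = 16424.1 / 294.37 = 55.79 kPa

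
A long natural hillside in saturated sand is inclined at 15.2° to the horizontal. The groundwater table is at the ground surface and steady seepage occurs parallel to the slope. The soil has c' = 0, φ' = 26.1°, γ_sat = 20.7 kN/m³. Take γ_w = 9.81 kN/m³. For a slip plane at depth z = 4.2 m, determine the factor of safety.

FS = 0.95

With seepage parallel to the slope and the water table at the surface, the effective normal stress on the slip plane uses the buoyant unit weight γ' = γ_sat − γ_w while the driving shear stress uses γ_sat:
FS = [c' + γ' z cos²β tanφ'] / [γ_sat z sinβ cosβ]
(For c' = 0 this reduces to FS = (γ'/γ_sat)·tanφ'/tanβ.)
γ' = 20.7 − 9.81 = 10.89 kN/m³
Numerator = 0.0 + 10.89·4.2·cos²15.2°·tan26.1° = 0.0 + 10.89·4.2·0.9313·0.4899 = 20.866 kPa
Denominator = 20.7·4.2·sin15.2°·cos15.2° = 20.7·4.2·0.2622·0.9650 = 21.997 kPa
FS = 20.866 / 21.997 = 0.949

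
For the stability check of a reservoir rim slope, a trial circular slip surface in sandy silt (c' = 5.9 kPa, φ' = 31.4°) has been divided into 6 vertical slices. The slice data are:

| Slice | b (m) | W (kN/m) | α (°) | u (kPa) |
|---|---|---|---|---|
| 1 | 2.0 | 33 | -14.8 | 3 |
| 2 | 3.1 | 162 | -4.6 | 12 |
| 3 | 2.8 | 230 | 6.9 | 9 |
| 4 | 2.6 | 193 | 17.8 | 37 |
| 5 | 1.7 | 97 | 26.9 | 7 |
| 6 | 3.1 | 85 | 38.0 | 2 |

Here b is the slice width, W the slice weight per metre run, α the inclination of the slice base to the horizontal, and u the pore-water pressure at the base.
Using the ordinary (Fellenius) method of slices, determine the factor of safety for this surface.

Ordinary method of slices: FS = Σ[c'·Δl_i + (W_i cosα_i − u_i·Δl_i)·tanφ'] / Σ W_i sinα_i, with Δl_i = b_i / cosα_i.
Slice 1: Δl = 2.0/cos(-14.8°) = 2.069 m; N'_1 = 33·cos(-14.8°) − 3·2.069 = 25.7; c'Δl = 12.20; W sinα = -8.4
Slice 2: Δl = 3.1/cos(-4.6°) = 3.110 m; N'_2 = 162·cos(-4.6°) − 12·3.110 = 124.2; c'Δl = 18.35; W sinα = -13.0
Slice 3: Δl = 2.8/cos6.9° = 2.820 m; N'_3 = 230·cos6.9° − 9·2.820 = 203.0; c'Δl = 16.64; W sinα = 27.6
Slice 4: Δl = 2.6/cos17.8° = 2.731 m; N'_4 = 193·cos17.8° − 37·2.731 = 82.7; c'Δl = 16.11; W sinα = 59.0
Slice 5: Δl = 1.7/cos26.9° = 1.906 m; N'_5 = 97·cos26.9° − 7·1.906 = 73.2; c'Δl = 11.25; W sinα = 43.9
Slice 6: Δl = 3.1/cos38.0° = 3.934 m; N'_6 = 85·cos38.0° − 2·3.934 = 59.1; c'Δl = 23.21; W sinα = 52.3
Σc'Δl = 97.8 kN/m; ΣN' = 567.8 kN/m; ΣW sinα = 161.4 kN/m
Resisting = 97.8 + 567.8·tan31.4° = 97.8 + 346.6 = 444.4 kN/m
FS = 444.4 / 161.4 = 2.753

FS = 2.75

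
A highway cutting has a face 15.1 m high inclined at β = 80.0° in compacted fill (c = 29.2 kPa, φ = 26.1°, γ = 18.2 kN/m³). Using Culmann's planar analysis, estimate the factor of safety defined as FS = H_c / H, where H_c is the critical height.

H_c = (4c/γ) · sinβ cosφ / [1 − cos(β − φ)]
    = (4·29.2/18.2) · sin80.0°·cos26.1° / [1 − cos53.9°]
    = 6.418 · 0.8844 / 0.4108 = 13.82 m
FS = H_c / H = 13.82 / 15.1 = 0.915

FS = 0.91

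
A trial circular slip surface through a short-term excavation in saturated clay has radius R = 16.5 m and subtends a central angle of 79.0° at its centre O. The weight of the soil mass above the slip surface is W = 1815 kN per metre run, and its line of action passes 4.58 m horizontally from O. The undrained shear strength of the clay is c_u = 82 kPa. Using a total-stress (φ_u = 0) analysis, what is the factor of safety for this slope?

FS = 3.70

Taking moments about the centre O, the resisting moment is provided by the undrained shear strength acting along the arc:
Arc length L_a = R·θ = 16.5·(79.0°·π/180) = 16.5·1.3788 = 22.75 m
M_R = c_u·L_a·R = 82·22.75·16.5 = 30781.2 kN·m/m
M_D = W·d = 1815·4.58 = 8312.7 kN·m/m
FS = M_R / M_D = 30781.2 / 8312.7 = 3.703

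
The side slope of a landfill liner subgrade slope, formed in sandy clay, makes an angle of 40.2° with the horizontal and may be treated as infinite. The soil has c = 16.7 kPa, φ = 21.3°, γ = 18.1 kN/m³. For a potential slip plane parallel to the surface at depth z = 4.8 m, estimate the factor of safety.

For an infinite slope with a slip plane parallel to the surface (no pore pressure): FS = [c + γz cos²β tanφ] / [γz sinβ cosβ].
γz = 18.1·4.8 = 86.88 kN/m²
Numerator = 16.7 + 86.88·cos²40.2°·tan21.3° = 16.7 + 86.88·0.5834·0.3899 = 36.461 kPa
Denominator = 86.88·sin40.2°·cos40.2° = 86.88·0.6455·0.7638 = 42.832 kPa
FS = 36.461 / 42.832 = 0.851

FS = 0.85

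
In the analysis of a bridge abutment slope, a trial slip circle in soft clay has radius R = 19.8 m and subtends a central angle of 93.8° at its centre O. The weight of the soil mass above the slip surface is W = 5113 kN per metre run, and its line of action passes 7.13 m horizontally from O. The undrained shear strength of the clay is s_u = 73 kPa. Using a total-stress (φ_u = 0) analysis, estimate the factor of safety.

Taking moments about the centre O, the resisting moment is provided by the undrained shear strength acting along the arc:
Arc length L_a = R·θ = 19.8·(93.8°·π/180) = 19.8·1.6371 = 32.41 m
M_R = s_u·L_a·R = 73·32.41·19.8 = 46852.6 kN·m/m
M_D = W·d = 5113·7.13 = 36455.7 kN·m/m
FS = M_R / M_D = 46852.6 / 36455.7 = 1.285

FS = 1.29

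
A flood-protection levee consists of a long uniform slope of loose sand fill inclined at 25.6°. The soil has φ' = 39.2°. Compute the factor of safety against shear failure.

FS = 1.70

For a dry cohesionless infinite slope the factor of safety is FS = tanφ' / tanβ.
FS = tan39.2° / tan25.6° = 0.8156 / 0.4791 = 1.702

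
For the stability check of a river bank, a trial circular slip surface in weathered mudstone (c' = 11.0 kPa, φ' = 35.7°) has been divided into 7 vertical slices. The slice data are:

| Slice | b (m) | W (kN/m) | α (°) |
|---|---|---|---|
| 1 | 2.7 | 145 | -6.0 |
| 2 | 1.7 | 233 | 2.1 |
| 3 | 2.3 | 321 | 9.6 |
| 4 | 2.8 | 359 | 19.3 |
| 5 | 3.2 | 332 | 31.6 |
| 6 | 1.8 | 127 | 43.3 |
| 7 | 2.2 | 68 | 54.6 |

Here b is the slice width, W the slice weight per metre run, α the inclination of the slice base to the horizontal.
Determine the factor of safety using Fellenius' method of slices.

Ordinary method of slices: FS = Σ[c'·Δl_i + (W_i cosα_i)·tanφ'] / Σ W_i sinα_i, with Δl_i = b_i / cosα_i.
Slice 1: Δl = 2.7/cos(-6.0°) = 2.715 m; N'_1 = 145·cos(-6.0°) = 144.2; c'Δl = 29.86; W sinα = -15.2
Slice 2: Δl = 1.7/cos2.1° = 1.701 m; N'_2 = 233·cos2.1° = 232.8; c'Δl = 18.71; W sinα = 8.5
Slice 3: Δl = 2.3/cos9.6° = 2.333 m; N'_3 = 321·cos9.6° = 316.5; c'Δl = 25.66; W sinα = 53.5
Slice 4: Δl = 2.8/cos19.3° = 2.967 m; N'_4 = 359·cos19.3° = 338.8; c'Δl = 32.63; W sinα = 118.7
Slice 5: Δl = 3.2/cos31.6° = 3.757 m; N'_5 = 332·cos31.6° = 282.8; c'Δl = 41.33; W sinα = 174.0
Slice 6: Δl = 1.8/cos43.3° = 2.473 m; N'_6 = 127·cos43.3° = 92.4; c'Δl = 27.21; W sinα = 87.1
Slice 7: Δl = 2.2/cos54.6° = 3.798 m; N'_7 = 68·cos54.6° = 39.4; c'Δl = 41.78; W sinα = 55.4
Σc'Δl = 217.2 kN/m; ΣN' = 1447.0 kN/m; ΣW sinα = 482.1 kN/m
Resisting = 217.2 + 1447.0·tan35.7° = 217.2 + 1039.8 = 1256.9 kN/m
FS = 1256.9 / 482.1 = 2.607

FS = 2.61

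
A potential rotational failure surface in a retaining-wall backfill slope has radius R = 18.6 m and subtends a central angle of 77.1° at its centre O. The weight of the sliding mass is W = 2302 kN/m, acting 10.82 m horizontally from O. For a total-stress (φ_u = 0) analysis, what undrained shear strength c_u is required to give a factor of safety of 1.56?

c_u = 83.5 kPa

FS = c_u·L_a·R / (W·d), so c_u = FS·W·d / (L_a·R).
Arc length L_a = R·θ = 18.6·(77.1°·π/180) = 18.6·1.3456 = 25.03 m
c_u = 1.56·2302·10.82 / (25.03·18.6) = 38855.9 / 465.54 = 83.46 kPa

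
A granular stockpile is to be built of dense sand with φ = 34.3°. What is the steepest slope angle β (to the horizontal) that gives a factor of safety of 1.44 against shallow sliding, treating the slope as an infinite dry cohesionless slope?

β = 25.3°

For an infinite dry cohesionless slope FS = tanφ/tanβ, so tanβ = tanφ / FS.
tanβ = tan34.3° / 1.44 = 0.6822 / 1.44 = 0.4737
β = arctan(0.4737) = 25.35°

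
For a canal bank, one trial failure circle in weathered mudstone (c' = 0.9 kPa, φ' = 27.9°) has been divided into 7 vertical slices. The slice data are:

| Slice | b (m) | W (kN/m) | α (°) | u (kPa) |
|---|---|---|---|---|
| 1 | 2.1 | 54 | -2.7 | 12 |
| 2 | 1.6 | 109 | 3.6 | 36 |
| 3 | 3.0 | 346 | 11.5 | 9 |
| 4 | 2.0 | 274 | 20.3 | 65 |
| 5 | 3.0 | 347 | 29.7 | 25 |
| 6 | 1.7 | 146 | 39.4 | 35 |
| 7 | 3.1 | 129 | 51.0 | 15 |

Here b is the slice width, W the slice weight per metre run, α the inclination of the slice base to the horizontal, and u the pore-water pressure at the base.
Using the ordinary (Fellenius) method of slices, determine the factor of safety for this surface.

Ordinary method of slices: FS = Σ[c'·Δl_i + (W_i cosα_i − u_i·Δl_i)·tanφ'] / Σ W_i sinα_i, with Δl_i = b_i / cosα_i.
Slice 1: Δl = 2.1/cos(-2.7°) = 2.102 m; N'_1 = 54·cos(-2.7°) − 12·2.102 = 28.7; c'Δl = 1.89; W sinα = -2.5
Slice 2: Δl = 1.6/cos3.6° = 1.603 m; N'_2 = 109·cos3.6° − 36·1.603 = 51.1; c'Δl = 1.44; W sinα = 6.8
Slice 3: Δl = 3.0/cos11.5° = 3.061 m; N'_3 = 346·cos11.5° − 9·3.061 = 311.5; c'Δl = 2.76; W sinα = 69.0
Slice 4: Δl = 2.0/cos20.3° = 2.132 m; N'_4 = 274·cos20.3° − 65·2.132 = 118.4; c'Δl = 1.92; W sinα = 95.1
Slice 5: Δl = 3.0/cos29.7° = 3.454 m; N'_5 = 347·cos29.7° − 25·3.454 = 215.1; c'Δl = 3.11; W sinα = 171.9
Slice 6: Δl = 1.7/cos39.4° = 2.200 m; N'_6 = 146·cos39.4° − 35·2.200 = 35.8; c'Δl = 1.98; W sinα = 92.7
Slice 7: Δl = 3.1/cos51.0° = 4.926 m; N'_7 = 129·cos51.0° − 15·4.926 = 7.3; c'Δl = 4.43; W sinα = 100.3
Σc'Δl = 17.5 kN/m; ΣN' = 767.8 kN/m; ΣW sinα = 533.2 kN/m
Resisting = 17.5 + 767.8·tan27.9° = 17.5 + 406.6 = 424.1 kN/m
FS = 424.1 / 533.2 = 0.795

FS = 0.80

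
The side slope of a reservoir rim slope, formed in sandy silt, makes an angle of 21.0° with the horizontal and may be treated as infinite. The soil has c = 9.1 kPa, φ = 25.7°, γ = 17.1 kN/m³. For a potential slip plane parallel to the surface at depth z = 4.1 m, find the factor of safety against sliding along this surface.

For an infinite slope with a slip plane parallel to the surface (no pore pressure): FS = [c + γz cos²β tanφ] / [γz sinβ cosβ].
γz = 17.1·4.1 = 70.11 kN/m²
Numerator = 9.1 + 70.11·cos²21.0°·tan25.7° = 9.1 + 70.11·0.8716·0.4813 = 38.508 kPa
Denominator = 70.11·sin21.0°·cos21.0° = 70.11·0.3584·0.9336 = 23.456 kPa
FS = 38.508 / 23.456 = 1.642

FS = 1.64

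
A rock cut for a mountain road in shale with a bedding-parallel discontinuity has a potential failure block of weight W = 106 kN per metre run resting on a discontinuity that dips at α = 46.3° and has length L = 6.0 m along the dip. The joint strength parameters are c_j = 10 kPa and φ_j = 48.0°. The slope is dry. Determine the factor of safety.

FS = 1.84

Resolving the block weight along and normal to the plane and applying the Mohr–Coulomb strength on the joint:
N' = W cosα = 106·cos46.3° = 73.2 kN/m
Driving force T = W sinα = 106·sin46.3° = 76.6 kN/m
Resisting force R = c_j·L + N'·tanφ_j = 10·6.0 + 73.2·tan48.0° = 60.0 + 81.3 = 141.3 kN/m
FS = R / T = 141.3 / 76.6 = 1.844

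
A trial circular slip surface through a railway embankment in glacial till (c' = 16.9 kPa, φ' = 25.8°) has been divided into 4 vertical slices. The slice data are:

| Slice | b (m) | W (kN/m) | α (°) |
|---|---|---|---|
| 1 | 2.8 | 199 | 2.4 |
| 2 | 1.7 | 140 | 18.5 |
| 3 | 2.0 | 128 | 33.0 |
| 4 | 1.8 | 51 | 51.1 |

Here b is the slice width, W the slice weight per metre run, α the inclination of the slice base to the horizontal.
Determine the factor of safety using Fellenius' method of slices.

Ordinary method of slices: FS = Σ[c'·Δl_i + (W_i cosα_i)·tanφ'] / Σ W_i sinα_i, with Δl_i = b_i / cosα_i.
Slice 1: Δl = 2.8/cos2.4° = 2.802 m; N'_1 = 199·cos2.4° = 198.8; c'Δl = 47.36; W sinα = 8.3
Slice 2: Δl = 1.7/cos18.5° = 1.793 m; N'_2 = 140·cos18.5° = 132.8; c'Δl = 30.30; W sinα = 44.4
Slice 3: Δl = 2.0/cos33.0° = 2.385 m; N'_3 = 128·cos33.0° = 107.3; c'Δl = 40.30; W sinα = 69.7
Slice 4: Δl = 1.8/cos51.1° = 2.866 m; N'_4 = 51·cos51.1° = 32.0; c'Δl = 48.44; W sinα = 39.7
Σc'Δl = 166.4 kN/m; ΣN' = 471.0 kN/m; ΣW sinα = 162.2 kN/m
Resisting = 166.4 + 471.0·tan25.8° = 166.4 + 227.7 = 394.1 kN/m
FS = 394.1 / 162.2 = 2.430

FS = 2.43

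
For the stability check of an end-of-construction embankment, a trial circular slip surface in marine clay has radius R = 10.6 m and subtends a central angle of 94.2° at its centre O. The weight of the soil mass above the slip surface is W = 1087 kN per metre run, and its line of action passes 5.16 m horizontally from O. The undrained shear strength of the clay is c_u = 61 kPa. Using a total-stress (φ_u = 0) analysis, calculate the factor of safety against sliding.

Taking moments about the centre O, the resisting moment is provided by the undrained shear strength acting along the arc:
Arc length L_a = R·θ = 10.6·(94.2°·π/180) = 10.6·1.6441 = 17.43 m
M_R = c_u·L_a·R = 61·17.43·10.6 = 11268.6 kN·m/m
M_D = W·d = 1087·5.16 = 5608.9 kN·m/m
FS = M_R / M_D = 11268.6 / 5608.9 = 2.009

FS = 2.01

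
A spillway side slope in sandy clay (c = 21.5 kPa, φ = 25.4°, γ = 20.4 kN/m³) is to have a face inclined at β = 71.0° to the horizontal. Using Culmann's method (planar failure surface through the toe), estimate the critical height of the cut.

Culmann's analysis gives the critical failure plane at α_cr = (β + φ)/2 = (71.0 + 25.4)/2 = 48.2°, and the critical height
H_c = (4c/γ) · sinβ cosφ / [1 − cos(β − φ)]
    = (4·21.5/20.4) · sin71.0°·cos25.4° / [1 − cos(45.6°)]
    = 4.216 · 0.9455·0.9033 / [1 − 0.6997]
    = 4.216 · 0.8541 / 0.3003
    = 11.99 m

H_c = 11.99 m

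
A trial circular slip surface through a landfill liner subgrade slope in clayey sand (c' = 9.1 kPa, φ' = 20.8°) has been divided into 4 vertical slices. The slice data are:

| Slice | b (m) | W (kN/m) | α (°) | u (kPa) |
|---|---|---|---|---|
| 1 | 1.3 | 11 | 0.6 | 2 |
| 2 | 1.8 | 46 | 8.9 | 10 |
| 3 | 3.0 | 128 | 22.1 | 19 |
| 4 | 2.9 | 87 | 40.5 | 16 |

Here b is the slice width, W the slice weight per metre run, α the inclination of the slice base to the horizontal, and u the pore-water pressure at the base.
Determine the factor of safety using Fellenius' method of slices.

FS = 1.16

Ordinary method of slices: FS = Σ[c'·Δl_i + (W_i cosα_i − u_i·Δl_i)·tanφ'] / Σ W_i sinα_i, with Δl_i = b_i / cosα_i.
Slice 1: Δl = 1.3/cos0.6° = 1.300 m; N'_1 = 11·cos0.6° − 2·1.300 = 8.4; c'Δl = 11.83; W sinα = 0.1
Slice 2: Δl = 1.8/cos8.9° = 1.822 m; N'_2 = 46·cos8.9° − 10·1.822 = 27.2; c'Δl = 16.58; W sinα = 7.1
Slice 3: Δl = 3.0/cos22.1° = 3.238 m; N'_3 = 128·cos22.1° − 19·3.238 = 57.1; c'Δl = 29.46; W sinα = 48.2
Slice 4: Δl = 2.9/cos40.5° = 3.814 m; N'_4 = 87·cos40.5° − 16·3.814 = 5.1; c'Δl = 34.71; W sinα = 56.5
Σc'Δl = 92.6 kN/m; ΣN' = 97.8 kN/m; ΣW sinα = 111.9 kN/m
Resisting = 92.6 + 97.8·tan20.8° = 92.6 + 37.2 = 129.7 kN/m
FS = 129.7 / 111.9 = 1.160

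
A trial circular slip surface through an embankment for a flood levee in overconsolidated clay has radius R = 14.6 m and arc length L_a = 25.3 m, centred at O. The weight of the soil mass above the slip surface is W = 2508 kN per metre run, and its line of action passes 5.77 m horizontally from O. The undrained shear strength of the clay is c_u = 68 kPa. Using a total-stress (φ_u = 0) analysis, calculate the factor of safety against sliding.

FS = 1.74

Taking moments about the centre O, the resisting moment is provided by the undrained shear strength acting along the arc:
M_R = c_u·L_a·R = 68·25.30·14.6 = 25117.8 kN·m/m
M_D = W·d = 2508·5.77 = 14471.2 kN·m/m
FS = M_R / M_D = 25117.8 / 14471.2 = 1.736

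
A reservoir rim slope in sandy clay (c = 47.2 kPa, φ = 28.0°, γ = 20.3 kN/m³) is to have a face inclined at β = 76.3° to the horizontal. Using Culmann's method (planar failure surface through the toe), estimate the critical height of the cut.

H_c = 23.83 m

Culmann's analysis gives the critical failure plane at α_cr = (β + φ)/2 = (76.3 + 28.0)/2 = 52.1°, and the critical height
H_c = (4c/γ) · sinβ cosφ / [1 − cos(β − φ)]
    = (4·47.2/20.3) · sin76.3°·cos28.0° / [1 − cos(48.3°)]
    = 9.300 · 0.9715·0.8829 / [1 − 0.6652]
    = 9.300 · 0.8578 / 0.3348
    = 23.83 m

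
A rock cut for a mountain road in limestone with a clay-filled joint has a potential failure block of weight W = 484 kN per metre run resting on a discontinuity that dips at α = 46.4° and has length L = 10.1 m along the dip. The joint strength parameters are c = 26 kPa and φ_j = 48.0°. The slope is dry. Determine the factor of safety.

FS = 1.81

Resolving the block weight along and normal to the plane and applying the Mohr–Coulomb strength on the joint:
N' = W cosα = 484·cos46.4° = 333.8 kN/m
Driving force T = W sinα = 484·sin46.4° = 350.5 kN/m
Resisting force R = c·L + N'·tanφ_j = 26·10.1 + 333.8·tan48.0° = 262.6 + 370.7 = 633.3 kN/m
FS = R / T = 633.3 / 350.5 = 1.807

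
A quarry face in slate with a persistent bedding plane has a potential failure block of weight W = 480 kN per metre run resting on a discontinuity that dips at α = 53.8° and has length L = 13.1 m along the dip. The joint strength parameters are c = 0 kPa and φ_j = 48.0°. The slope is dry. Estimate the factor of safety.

FS = 0.81

Resolving the block weight along and normal to the plane and applying the Mohr–Coulomb strength on the joint:
N' = W cosα = 480·cos53.8° = 283.5 kN/m
Driving force T = W sinα = 480·sin53.8° = 387.3 kN/m
Resisting force R = c·L + N'·tanφ_j = 0·13.1 + 283.5·tan48.0° = 0.0 + 314.8 = 314.8 kN/m
FS = R / T = 314.8 / 387.3 = 0.813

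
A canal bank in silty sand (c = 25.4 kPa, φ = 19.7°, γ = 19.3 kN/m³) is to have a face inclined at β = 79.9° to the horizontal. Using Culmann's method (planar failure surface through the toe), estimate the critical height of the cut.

H_c = 9.70 m

Culmann's analysis gives the critical failure plane at α_cr = (β + φ)/2 = (79.9 + 19.7)/2 = 49.8°, and the critical height
H_c = (4c/γ) · sinβ cosφ / [1 − cos(β − φ)]
    = (4·25.4/19.3) · sin79.9°·cos19.7° / [1 − cos(60.2°)]
    = 5.264 · 0.9845·0.9415 / [1 − 0.4970]
    = 5.264 · 0.9269 / 0.5030
    = 9.70 m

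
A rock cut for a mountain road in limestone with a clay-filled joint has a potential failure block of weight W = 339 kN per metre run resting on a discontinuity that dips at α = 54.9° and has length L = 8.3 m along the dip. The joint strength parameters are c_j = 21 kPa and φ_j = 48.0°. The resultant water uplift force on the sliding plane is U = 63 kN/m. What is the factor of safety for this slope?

FS = 1.16

Resolving the block weight along and normal to the plane and applying the Mohr–Coulomb strength on the joint:
N' = W cosα − U = 339·cos54.9° − 63 = 131.9 kN/m
Driving force T = W sinα = 339·sin54.9° = 277.4 kN/m
Resisting force R = c_j·L + N'·tanφ_j = 21·8.3 + 131.9·tan48.0° = 174.3 + 146.5 = 320.8 kN/m
FS = R / T = 320.8 / 277.4 = 1.157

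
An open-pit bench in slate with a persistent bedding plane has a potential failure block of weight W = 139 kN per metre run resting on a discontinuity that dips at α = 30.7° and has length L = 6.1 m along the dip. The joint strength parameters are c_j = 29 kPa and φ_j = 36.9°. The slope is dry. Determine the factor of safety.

FS = 3.76

Resolving the block weight along and normal to the plane and applying the Mohr–Coulomb strength on the joint:
N' = W cosα = 139·cos30.7° = 119.5 kN/m
Driving force T = W sinα = 139·sin30.7° = 71.0 kN/m
Resisting force R = c_j·L + N'·tanφ_j = 29·6.1 + 119.5·tan36.9° = 176.9 + 89.7 = 266.6 kN/m
FS = R / T = 266.6 / 71.0 = 3.757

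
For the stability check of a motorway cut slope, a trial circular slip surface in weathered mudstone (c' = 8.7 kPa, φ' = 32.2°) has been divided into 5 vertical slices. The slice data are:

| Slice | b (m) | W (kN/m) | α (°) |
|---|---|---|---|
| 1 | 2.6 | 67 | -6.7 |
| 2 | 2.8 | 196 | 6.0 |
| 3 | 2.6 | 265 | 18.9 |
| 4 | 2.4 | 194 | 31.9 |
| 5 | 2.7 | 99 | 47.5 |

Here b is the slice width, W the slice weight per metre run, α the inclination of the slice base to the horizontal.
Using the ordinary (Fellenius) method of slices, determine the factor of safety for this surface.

FS = 2.19

Ordinary method of slices: FS = Σ[c'·Δl_i + (W_i cosα_i)·tanφ'] / Σ W_i sinα_i, with Δl_i = b_i / cosα_i.
Slice 1: Δl = 2.6/cos(-6.7°) = 2.618 m; N'_1 = 67·cos(-6.7°) = 66.5; c'Δl = 22.78; W sinα = -7.8
Slice 2: Δl = 2.8/cos6.0° = 2.815 m; N'_2 = 196·cos6.0° = 194.9; c'Δl = 24.49; W sinα = 20.5
Slice 3: Δl = 2.6/cos18.9° = 2.748 m; N'_3 = 265·cos18.9° = 250.7; c'Δl = 23.91; W sinα = 85.8
Slice 4: Δl = 2.4/cos31.9° = 2.827 m; N'_4 = 194·cos31.9° = 164.7; c'Δl = 24.59; W sinα = 102.5
Slice 5: Δl = 2.7/cos47.5° = 3.997 m; N'_5 = 99·cos47.5° = 66.9; c'Δl = 34.77; W sinα = 73.0
Σc'Δl = 130.5 kN/m; ΣN' = 743.8 kN/m; ΣW sinα = 274.0 kN/m
Resisting = 130.5 + 743.8·tan32.2° = 130.5 + 468.4 = 598.9 kN/m
FS = 598.9 / 274.0 = 2.186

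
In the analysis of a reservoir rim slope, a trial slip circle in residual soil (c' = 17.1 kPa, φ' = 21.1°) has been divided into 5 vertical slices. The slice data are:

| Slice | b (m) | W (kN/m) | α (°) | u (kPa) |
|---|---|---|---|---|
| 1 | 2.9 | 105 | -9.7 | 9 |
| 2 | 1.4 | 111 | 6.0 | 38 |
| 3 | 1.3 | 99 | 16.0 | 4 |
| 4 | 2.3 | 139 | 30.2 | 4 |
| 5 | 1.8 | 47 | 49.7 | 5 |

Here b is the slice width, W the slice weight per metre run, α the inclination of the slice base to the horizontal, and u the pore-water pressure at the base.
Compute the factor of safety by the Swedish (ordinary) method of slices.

FS = 2.56

Ordinary method of slices: FS = Σ[c'·Δl_i + (W_i cosα_i − u_i·Δl_i)·tanφ'] / Σ W_i sinα_i, with Δl_i = b_i / cosα_i.
Slice 1: Δl = 2.9/cos(-9.7°) = 2.942 m; N'_1 = 105·cos(-9.7°) − 9·2.942 = 77.0; c'Δl = 50.31; W sinα = -17.7
Slice 2: Δl = 1.4/cos6.0° = 1.408 m; N'_2 = 111·cos6.0° − 38·1.408 = 56.9; c'Δl = 24.07; W sinα = 11.6
Slice 3: Δl = 1.3/cos16.0° = 1.352 m; N'_3 = 99·cos16.0° − 4·1.352 = 89.8; c'Δl = 23.13; W sinα = 27.3
Slice 4: Δl = 2.3/cos30.2° = 2.661 m; N'_4 = 139·cos30.2° − 4·2.661 = 109.5; c'Δl = 45.51; W sinα = 69.9
Slice 5: Δl = 1.8/cos49.7° = 2.783 m; N'_5 = 47·cos49.7° − 5·2.783 = 16.5; c'Δl = 47.59; W sinα = 35.8
Σc'Δl = 190.6 kN/m; ΣN' = 349.6 kN/m; ΣW sinα = 127.0 kN/m
Resisting = 190.6 + 349.6·tan21.1° = 190.6 + 134.9 = 325.5 kN/m
FS = 325.5 / 127.0 = 2.564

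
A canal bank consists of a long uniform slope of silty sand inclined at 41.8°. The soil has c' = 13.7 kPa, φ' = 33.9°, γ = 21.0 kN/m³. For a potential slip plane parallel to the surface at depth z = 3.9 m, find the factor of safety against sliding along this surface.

For an infinite slope with a slip plane parallel to the surface (no pore pressure): FS = [c' + γz cos²β tanφ'] / [γz sinβ cosβ].
γz = 21.0·3.9 = 81.90 kN/m²
Numerator = 13.7 + 81.90·cos²41.8°·tan33.9° = 13.7 + 81.90·0.5557·0.6720 = 44.285 kPa
Denominator = 81.90·sin41.8°·cos41.8° = 81.90·0.6665·0.7455 = 40.695 kPa
FS = 44.285 / 40.695 = 1.088

FS = 1.09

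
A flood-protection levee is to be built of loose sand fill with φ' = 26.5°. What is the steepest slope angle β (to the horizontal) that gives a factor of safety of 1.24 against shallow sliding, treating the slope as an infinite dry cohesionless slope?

β = 21.9°

For an infinite dry cohesionless slope FS = tanφ'/tanβ, so tanβ = tanφ' / FS.
tanβ = tan26.5° / 1.24 = 0.4986 / 1.24 = 0.4021
β = arctan(0.4021) = 21.90°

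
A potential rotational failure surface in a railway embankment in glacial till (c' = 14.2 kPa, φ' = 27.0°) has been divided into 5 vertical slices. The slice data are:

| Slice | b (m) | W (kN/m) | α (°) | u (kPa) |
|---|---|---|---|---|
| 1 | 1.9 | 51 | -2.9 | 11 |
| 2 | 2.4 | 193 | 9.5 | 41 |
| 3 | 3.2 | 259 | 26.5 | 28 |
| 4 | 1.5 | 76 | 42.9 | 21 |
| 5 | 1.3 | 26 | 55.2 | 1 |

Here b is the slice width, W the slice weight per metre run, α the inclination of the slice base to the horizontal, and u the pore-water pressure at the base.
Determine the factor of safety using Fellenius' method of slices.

FS = 1.45

Ordinary method of slices: FS = Σ[c'·Δl_i + (W_i cosα_i − u_i·Δl_i)·tanφ'] / Σ W_i sinα_i, with Δl_i = b_i / cosα_i.
Slice 1: Δl = 1.9/cos(-2.9°) = 1.902 m; N'_1 = 51·cos(-2.9°) − 11·1.902 = 30.0; c'Δl = 27.01; W sinα = -2.6
Slice 2: Δl = 2.4/cos9.5° = 2.433 m; N'_2 = 193·cos9.5° − 41·2.433 = 90.6; c'Δl = 34.55; W sinα = 31.9
Slice 3: Δl = 3.2/cos26.5° = 3.576 m; N'_3 = 259·cos26.5° − 28·3.576 = 131.7; c'Δl = 50.77; W sinα = 115.6
Slice 4: Δl = 1.5/cos42.9° = 2.048 m; N'_4 = 76·cos42.9° − 21·2.048 = 12.7; c'Δl = 29.08; W sinα = 51.7
Slice 5: Δl = 1.3/cos55.2° = 2.278 m; N'_5 = 26·cos55.2° − 1·2.278 = 12.6; c'Δl = 32.35; W sinα = 21.3
Σc'Δl = 173.8 kN/m; ΣN' = 277.5 kN/m; ΣW sinα = 217.9 kN/m
Resisting = 173.8 + 277.5·tan27.0° = 173.8 + 141.4 = 315.2 kN/m
FS = 315.2 / 217.9 = 1.446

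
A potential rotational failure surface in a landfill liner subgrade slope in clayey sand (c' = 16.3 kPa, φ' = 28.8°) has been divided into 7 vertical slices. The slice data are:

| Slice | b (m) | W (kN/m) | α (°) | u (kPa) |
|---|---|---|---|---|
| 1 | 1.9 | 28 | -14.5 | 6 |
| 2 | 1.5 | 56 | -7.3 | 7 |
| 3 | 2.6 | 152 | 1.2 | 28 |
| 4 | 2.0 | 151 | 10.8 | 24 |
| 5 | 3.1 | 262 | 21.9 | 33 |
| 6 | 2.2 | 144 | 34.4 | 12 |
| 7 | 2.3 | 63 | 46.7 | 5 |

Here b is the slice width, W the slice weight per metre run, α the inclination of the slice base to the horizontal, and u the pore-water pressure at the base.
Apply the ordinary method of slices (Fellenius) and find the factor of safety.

Ordinary method of slices: FS = Σ[c'·Δl_i + (W_i cosα_i − u_i·Δl_i)·tanφ'] / Σ W_i sinα_i, with Δl_i = b_i / cosα_i.
Slice 1: Δl = 1.9/cos(-14.5°) = 1.963 m; N'_1 = 28·cos(-14.5°) − 6·1.963 = 15.3; c'Δl = 31.99; W sinα = -7.0
Slice 2: Δl = 1.5/cos(-7.3°) = 1.512 m; N'_2 = 56·cos(-7.3°) − 7·1.512 = 45.0; c'Δl = 24.65; W sinα = -7.1
Slice 3: Δl = 2.6/cos1.2° = 2.601 m; N'_3 = 152·cos1.2° − 28·2.601 = 79.2; c'Δl = 42.39; W sinα = 3.2
Slice 4: Δl = 2.0/cos10.8° = 2.036 m; N'_4 = 151·cos10.8° − 24·2.036 = 99.5; c'Δl = 33.19; W sinα = 28.3
Slice 5: Δl = 3.1/cos21.9° = 3.341 m; N'_5 = 262·cos21.9° − 33·3.341 = 132.8; c'Δl = 54.46; W sinα = 97.7
Slice 6: Δl = 2.2/cos34.4° = 2.666 m; N'_6 = 144·cos34.4° − 12·2.666 = 86.8; c'Δl = 43.46; W sinα = 81.4
Slice 7: Δl = 2.3/cos46.7° = 3.354 m; N'_7 = 63·cos46.7° − 5·3.354 = 26.4; c'Δl = 54.66; W sinα = 45.8
Σc'Δl = 284.8 kN/m; ΣN' = 485.0 kN/m; ΣW sinα = 242.3 kN/m
Resisting = 284.8 + 485.0·tan28.8° = 284.8 + 266.6 = 551.4 kN/m
FS = 551.4 / 242.3 = 2.276

FS = 2.28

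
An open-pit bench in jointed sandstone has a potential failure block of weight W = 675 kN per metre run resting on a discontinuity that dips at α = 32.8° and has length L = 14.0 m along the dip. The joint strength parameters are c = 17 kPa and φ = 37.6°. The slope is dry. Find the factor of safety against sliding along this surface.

FS = 1.85

Resolving the block weight along and normal to the plane and applying the Mohr–Coulomb strength on the joint:
N' = W cosα = 675·cos32.8° = 567.4 kN/m
Driving force T = W sinα = 675·sin32.8° = 365.7 kN/m
Resisting force R = c·L + N'·tanφ = 17·14.0 + 567.4·tan37.6° = 238.0 + 436.9 = 674.9 kN/m
FS = R / T = 674.9 / 365.7 = 1.846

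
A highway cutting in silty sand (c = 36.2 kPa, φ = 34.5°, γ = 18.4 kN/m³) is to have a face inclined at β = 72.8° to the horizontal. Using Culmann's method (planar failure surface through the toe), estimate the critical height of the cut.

H_c = 28.79 m

Culmann's analysis gives the critical failure plane at α_cr = (β + φ)/2 = (72.8 + 34.5)/2 = 53.6°, and the critical height
H_c = (4c/γ) · sinβ cosφ / [1 − cos(β − φ)]
    = (4·36.2/18.4) · sin72.8°·cos34.5° / [1 − cos(38.3°)]
    = 7.870 · 0.9553·0.8241 / [1 − 0.7848]
    = 7.870 · 0.7873 / 0.2152
    = 28.79 m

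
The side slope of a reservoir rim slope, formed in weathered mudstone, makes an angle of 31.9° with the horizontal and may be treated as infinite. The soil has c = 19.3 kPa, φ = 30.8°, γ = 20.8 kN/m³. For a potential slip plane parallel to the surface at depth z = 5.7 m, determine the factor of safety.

For an infinite slope with a slip plane parallel to the surface (no pore pressure): FS = [c + γz cos²β tanφ] / [γz sinβ cosβ].
γz = 20.8·5.7 = 118.56 kN/m²
Numerator = 19.3 + 118.56·cos²31.9°·tan30.8° = 19.3 + 118.56·0.7208·0.5961 = 70.240 kPa
Denominator = 118.56·sin31.9°·cos31.9° = 118.56·0.5284·0.8490 = 53.189 kPa
FS = 70.240 / 53.189 = 1.321

FS = 1.32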